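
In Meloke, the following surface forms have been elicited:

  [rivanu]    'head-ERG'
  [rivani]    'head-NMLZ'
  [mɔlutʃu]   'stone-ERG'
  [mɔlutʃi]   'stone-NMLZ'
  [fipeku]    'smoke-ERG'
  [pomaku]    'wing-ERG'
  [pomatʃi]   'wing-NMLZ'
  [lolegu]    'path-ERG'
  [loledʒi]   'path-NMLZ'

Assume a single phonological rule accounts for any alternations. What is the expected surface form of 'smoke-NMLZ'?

The stem for 'wing' ends in [k] in [pomaku] but [tʃ] in [pomatʃi].
If /tʃ/ were underlying and a rule turned it into [k] before the ERG suffix, 'stone' would also alternate; but it has [tʃ] in both [mɔlutʃu] and [mɔlutʃi].
Therefore /k/ is basic and [tʃ] is derived by palatalization before a front vowel (/k/ and /g/ become palato-alveolar [tʃ] and [dʒ] before a front vowel).
From [fipeku] the stem 'smoke' is /fipek/; before a front vowel this yields [fipetʃi].

[fipetʃi]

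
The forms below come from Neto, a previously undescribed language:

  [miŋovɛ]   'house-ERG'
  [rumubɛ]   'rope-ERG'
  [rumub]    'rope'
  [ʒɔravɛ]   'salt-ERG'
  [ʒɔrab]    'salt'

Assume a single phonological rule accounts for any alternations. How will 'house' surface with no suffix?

The root 'salt' surfaces as [ʒɔravɛ] and [ʒɔrab], with a stem-final [v] ~ [b] alternation.
Compare 'rope', with invariant [b] in [rumubɛ] and [rumub]: an analysis with underlying /b/ and a rule producing [v] before the ERG suffix would wrongly predict alternation here too.
The underlying segment must be /v/; voiced fricatives become stops word-finally, yielding [b] there.
The one attested form of 'house', [miŋovɛ], shows underlying /miŋov/. Applying the same rule word-finally gives [miŋob].

[miŋob]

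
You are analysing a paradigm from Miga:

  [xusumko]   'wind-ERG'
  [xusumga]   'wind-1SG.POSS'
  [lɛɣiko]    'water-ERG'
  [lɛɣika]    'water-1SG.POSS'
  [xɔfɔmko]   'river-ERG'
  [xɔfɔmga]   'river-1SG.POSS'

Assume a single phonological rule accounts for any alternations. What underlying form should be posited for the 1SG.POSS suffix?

The 1SG.POSS suffix surfaces as [-ga] and [-ka], depending on the final segment of the stem.
The ERG suffix, which begins with [k], is invariant after every stem; so [k] is not altered by any rule here.
The 1SG.POSS suffix is therefore /-ga/ underlyingly, with post-vocalic devoicing: voiced stops become voiceless after a vowel.

/-ga/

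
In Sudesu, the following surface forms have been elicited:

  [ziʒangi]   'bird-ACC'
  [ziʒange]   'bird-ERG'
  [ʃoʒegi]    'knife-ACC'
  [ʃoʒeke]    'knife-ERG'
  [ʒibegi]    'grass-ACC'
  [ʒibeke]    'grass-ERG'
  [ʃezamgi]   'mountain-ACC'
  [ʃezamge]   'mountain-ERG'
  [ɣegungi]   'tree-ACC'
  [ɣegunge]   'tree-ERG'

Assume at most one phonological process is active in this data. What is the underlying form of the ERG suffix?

/-ke/

The ERG suffix surfaces as [-ge] and [-ke], depending on the final segment of the stem.
By contrast the ACC suffix keeps its initial [g] throughout — that segment must be underlying.
So the underlying form is /-ke/, and voiceless stops become voiced after a nasal.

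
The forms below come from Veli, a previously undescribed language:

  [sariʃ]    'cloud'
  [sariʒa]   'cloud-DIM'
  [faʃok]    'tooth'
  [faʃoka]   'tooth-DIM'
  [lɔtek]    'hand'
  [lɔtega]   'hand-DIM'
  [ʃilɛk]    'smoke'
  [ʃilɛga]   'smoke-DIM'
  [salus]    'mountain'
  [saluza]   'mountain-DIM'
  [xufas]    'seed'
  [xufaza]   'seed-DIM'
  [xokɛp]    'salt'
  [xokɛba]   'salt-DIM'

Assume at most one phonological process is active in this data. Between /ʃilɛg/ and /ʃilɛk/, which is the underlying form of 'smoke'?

'smoke' shows [k] ~ [g] at the end of the stem ([ʃilɛk] vs [ʃilɛga]).
Compare 'tooth', with invariant [k] in [faʃok] and [faʃoka]: an analysis with underlying /k/ and a rule producing [g] before the DIM suffix would wrongly predict alternation here too.
Therefore /g/ is basic and [k] is derived by word-final obstruent devoicing (voiced obstruents become voiceless word-finally).

/ʃilɛg/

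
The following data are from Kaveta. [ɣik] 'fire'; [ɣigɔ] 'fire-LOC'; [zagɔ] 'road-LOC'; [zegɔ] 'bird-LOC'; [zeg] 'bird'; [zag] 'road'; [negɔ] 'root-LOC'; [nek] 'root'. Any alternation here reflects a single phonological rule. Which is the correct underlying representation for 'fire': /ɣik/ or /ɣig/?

'fire' shows [k] ~ [g] at the end of the stem ([ɣik] vs [ɣigɔ]).
Compare 'bird', with invariant [g] in [zeg] and [zegɔ]: an analysis with underlying /g/ and a rule producing [k] in isolation would wrongly predict alternation here too.
Therefore /k/ is basic and [g] is derived by intervocalic voicing (voiceless stops become voiced between vowels).

/ɣik/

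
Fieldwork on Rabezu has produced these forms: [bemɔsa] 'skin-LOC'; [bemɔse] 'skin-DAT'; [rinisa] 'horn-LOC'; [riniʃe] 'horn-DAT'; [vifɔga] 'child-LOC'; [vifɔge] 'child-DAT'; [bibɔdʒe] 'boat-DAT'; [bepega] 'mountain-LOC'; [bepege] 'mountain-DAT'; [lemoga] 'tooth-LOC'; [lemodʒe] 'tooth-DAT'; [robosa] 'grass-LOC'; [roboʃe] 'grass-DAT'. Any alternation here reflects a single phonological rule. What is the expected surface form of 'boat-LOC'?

The root 'tooth' surfaces as [lemoga] and [lemodʒe], with a stem-final [g] ~ [dʒ] alternation.
If /g/ were underlying and a rule turned it into [dʒ] before the DAT suffix, 'child' would also alternate; but it has [g] in both [vifɔga] and [vifɔge].
The underlying segment must be /dʒ/; palato-alveolar /dʒ/ and /ʃ/ become [g] and [s] when no front vowel follows, yielding [g] there.
From [bibɔdʒe] the stem 'boat' is /bibɔdʒ/; when no front vowel follows this yields [bibɔga].

[bibɔga]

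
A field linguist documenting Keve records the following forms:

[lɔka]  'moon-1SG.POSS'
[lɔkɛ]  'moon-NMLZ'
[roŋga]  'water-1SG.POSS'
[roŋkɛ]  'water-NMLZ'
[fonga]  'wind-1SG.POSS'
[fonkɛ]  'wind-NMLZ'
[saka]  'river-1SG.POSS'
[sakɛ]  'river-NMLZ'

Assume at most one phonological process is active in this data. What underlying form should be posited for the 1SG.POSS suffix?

/-ga/

The 1SG.POSS morpheme has two allomorphs, [-ga] and [-ka].
By contrast the NMLZ suffix keeps its initial [k] throughout — that segment must be underlying.
So the underlying form is /-ga/, and voiced stops become voiceless after a vowel.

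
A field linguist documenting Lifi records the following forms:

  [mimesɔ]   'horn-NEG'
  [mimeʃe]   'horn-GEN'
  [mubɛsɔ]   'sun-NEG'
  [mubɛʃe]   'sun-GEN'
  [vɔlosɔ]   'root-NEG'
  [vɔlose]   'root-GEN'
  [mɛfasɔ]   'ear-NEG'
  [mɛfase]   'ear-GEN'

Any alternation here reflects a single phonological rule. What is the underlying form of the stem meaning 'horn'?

/mimeʃ/

The stem for 'horn' ends in [s] in [mimesɔ] but [ʃ] in [mimeʃe].
Compare 'root', with invariant [s] in [vɔlosɔ] and [vɔlose]: an analysis with underlying /s/ and a rule producing [ʃ] before the GEN suffix would wrongly predict alternation here too.
So /ʃ/ is underlying, and a rule of depalatalization — palato-alveolar /ʃ/ becomes [s] when no front vowel follows — gives [s].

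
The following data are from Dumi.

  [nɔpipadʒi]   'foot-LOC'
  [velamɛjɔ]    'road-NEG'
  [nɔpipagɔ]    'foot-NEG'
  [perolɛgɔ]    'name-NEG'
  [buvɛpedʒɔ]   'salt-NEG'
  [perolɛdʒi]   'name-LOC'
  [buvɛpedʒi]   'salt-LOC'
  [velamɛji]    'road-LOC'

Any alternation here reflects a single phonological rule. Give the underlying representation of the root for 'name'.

/perolɛg/

The stem for 'name' ends in [dʒ] in [perolɛdʒi] but [g] in [perolɛgɔ].
The stem 'salt' ([buvɛpedʒi], [buvɛpedʒɔ]) shows [dʒ] unchanged in both environments, so [dʒ] cannot be basic with [g] derived before the NEG suffix.
So /g/ is underlying, and a rule of palatalization before a front vowel — /g/ becomes palato-alveolar [dʒ] before a front vowel — gives [dʒ].
So 'name' = /perolɛg/.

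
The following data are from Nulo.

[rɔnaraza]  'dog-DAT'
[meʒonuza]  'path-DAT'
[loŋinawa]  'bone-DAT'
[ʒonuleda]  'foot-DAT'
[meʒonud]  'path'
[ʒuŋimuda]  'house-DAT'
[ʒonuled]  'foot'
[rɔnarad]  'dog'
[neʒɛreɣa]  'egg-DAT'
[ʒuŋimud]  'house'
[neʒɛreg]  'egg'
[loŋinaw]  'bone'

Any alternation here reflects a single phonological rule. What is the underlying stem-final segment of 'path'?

/z/

The root 'path' surfaces as [meʒonuza] and [meʒonud], with a stem-final [z] ~ [d] alternation.
Compare 'house', with invariant [d] in [ʒuŋimuda] and [ʒuŋimud]: an analysis with underlying /d/ and a rule producing [z] before the DAT suffix would wrongly predict alternation here too.
So /z/ is underlying, and a rule of word-final hardening — voiced fricatives become stops word-finally — gives [d].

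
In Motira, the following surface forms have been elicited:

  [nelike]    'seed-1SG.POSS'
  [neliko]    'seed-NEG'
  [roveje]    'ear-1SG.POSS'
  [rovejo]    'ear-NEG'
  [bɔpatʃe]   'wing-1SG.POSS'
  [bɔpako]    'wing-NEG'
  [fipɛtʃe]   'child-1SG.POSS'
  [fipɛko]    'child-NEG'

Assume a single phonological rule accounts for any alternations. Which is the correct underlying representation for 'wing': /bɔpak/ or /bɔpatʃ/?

'wing' shows [tʃ] ~ [k] at the end of the stem ([bɔpatʃe] vs [bɔpako]).
But 'seed' keeps [k] in both environments ([nelike], [neliko]), so there is no rule changing /k/ to [tʃ] before the 1SG.POSS suffix.
The underlying segment must be /tʃ/; palato-alveolar /tʃ/ becomes [k] when no front vowel follows, yielding [k] there.

/bɔpatʃ/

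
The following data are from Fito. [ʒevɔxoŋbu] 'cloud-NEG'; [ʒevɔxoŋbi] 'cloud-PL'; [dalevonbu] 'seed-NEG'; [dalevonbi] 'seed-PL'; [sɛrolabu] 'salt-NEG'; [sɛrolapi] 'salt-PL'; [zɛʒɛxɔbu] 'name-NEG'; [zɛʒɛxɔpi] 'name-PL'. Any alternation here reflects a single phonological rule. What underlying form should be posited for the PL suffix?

The PL suffix surfaces as [-bi] and [-pi], depending on the final segment of the stem.
The NEG suffix, which begins with [b], is invariant after every stem; so [b] is not altered by any rule here.
The PL suffix is therefore /-pi/ underlyingly, with post-nasal voicing: voiceless stops become voiced after a nasal.

/-pi/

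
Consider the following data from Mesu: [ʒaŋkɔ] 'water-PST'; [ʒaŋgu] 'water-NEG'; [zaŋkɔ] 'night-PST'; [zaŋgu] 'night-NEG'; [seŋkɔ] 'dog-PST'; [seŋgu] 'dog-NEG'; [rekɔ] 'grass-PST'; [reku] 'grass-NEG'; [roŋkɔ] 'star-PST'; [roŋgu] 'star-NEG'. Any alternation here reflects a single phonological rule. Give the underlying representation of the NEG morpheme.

/-gu/

The NEG suffix surfaces as [-gu] and [-ku], depending on the final segment of the stem.
The PST suffix, which begins with [k], is invariant after every stem; so [k] is not altered by any rule here.
So the underlying form is /-gu/, and voiced stops become voiceless after a vowel.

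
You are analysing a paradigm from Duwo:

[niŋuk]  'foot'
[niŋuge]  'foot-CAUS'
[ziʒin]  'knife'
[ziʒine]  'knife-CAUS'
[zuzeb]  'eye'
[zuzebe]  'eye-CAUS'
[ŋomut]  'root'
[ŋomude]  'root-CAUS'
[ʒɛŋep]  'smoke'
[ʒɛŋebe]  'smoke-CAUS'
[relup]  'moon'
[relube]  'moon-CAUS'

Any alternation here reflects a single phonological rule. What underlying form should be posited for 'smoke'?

/ʒɛŋep/

The stem for 'smoke' ends in [p] in [ʒɛŋep] but [b] in [ʒɛŋebe].
If /b/ were underlying and a rule turned it into [p] in isolation, 'eye' would also alternate; but it has [b] in both [zuzeb] and [zuzebe].
So /p/ is underlying, and a rule of intervocalic voicing — voiceless stops become voiced between vowels — gives [b].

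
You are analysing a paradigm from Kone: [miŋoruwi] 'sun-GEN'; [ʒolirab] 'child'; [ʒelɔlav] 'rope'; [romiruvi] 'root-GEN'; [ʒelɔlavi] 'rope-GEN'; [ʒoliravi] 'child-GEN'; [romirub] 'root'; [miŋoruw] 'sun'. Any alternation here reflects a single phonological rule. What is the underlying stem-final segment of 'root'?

The root 'root' surfaces as [romiruvi] and [romirub], with a stem-final [v] ~ [b] alternation.
But 'rope' keeps [v] in both environments ([ʒelɔlavi], [ʒelɔlav]), so there is no rule changing /v/ to [b] in isolation.
So /b/ is underlying, and a rule of intervocalic spirantization — voiced stops become fricatives between vowels — gives [v].

/b/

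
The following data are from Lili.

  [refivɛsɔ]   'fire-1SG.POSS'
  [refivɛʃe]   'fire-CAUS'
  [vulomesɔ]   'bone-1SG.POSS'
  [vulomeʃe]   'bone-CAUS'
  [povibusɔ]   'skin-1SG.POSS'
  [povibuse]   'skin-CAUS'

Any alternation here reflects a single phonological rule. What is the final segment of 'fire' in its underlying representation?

/ʃ/

In [refivɛsɔ] and [refivɛʃe] the final segment of 'fire' alternates: [s] ~ [ʃ].
If /s/ were underlying and a rule turned it into [ʃ] before the CAUS suffix, 'skin' would also alternate; but it has [s] in both [povibusɔ] and [povibuse].
So /ʃ/ is underlying, and a rule of depalatalization — palato-alveolar /ʃ/ becomes [s] when no front vowel follows — gives [s].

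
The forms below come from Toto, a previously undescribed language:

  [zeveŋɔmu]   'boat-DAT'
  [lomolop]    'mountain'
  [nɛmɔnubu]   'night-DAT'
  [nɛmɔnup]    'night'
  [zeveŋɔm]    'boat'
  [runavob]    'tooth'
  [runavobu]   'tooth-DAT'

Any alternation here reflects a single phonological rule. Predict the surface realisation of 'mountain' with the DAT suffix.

[lomolobu]

In [nɛmɔnubu] and [nɛmɔnup] the final segment of 'night' alternates: [b] ~ [p].
Compare 'tooth', with invariant [b] in [runavobu] and [runavob]: an analysis with underlying /b/ and a rule producing [p] in isolation would wrongly predict alternation here too.
The alternation reflects intervocalic voicing: voiceless stops become voiced between vowels. /p/ is underlying.
The one attested form of 'mountain', [lomolop], shows underlying /lomolop/. Applying the same rule between vowels gives [lomolobu].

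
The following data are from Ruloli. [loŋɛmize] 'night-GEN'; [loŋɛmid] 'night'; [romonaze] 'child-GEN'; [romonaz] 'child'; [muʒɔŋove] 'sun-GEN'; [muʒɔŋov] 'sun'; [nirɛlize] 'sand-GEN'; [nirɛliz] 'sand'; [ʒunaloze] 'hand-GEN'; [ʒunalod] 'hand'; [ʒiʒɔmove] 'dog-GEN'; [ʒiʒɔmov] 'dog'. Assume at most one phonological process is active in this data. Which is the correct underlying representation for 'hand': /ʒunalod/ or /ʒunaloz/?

/ʒunalod/

In [ʒunaloze] and [ʒunalod] the final segment of 'hand' alternates: [z] ~ [d].
The stem 'sand' ([nirɛlize], [nirɛliz]) shows [z] unchanged in both environments, so [z] cannot be basic with [d] derived in isolation.
Therefore /d/ is basic and [z] is derived by intervocalic spirantization (voiced stops become fricatives between vowels).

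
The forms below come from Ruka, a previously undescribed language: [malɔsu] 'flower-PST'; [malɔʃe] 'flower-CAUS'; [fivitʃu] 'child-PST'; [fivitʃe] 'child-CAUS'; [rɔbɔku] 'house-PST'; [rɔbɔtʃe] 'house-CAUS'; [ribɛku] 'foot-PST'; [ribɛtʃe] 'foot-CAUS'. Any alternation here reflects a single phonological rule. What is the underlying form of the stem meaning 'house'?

/rɔbɔk/

The root 'house' surfaces as [rɔbɔku] and [rɔbɔtʃe], with a stem-final [k] ~ [tʃ] alternation.
Compare 'child', with invariant [tʃ] in [fivitʃu] and [fivitʃe]: an analysis with underlying /tʃ/ and a rule producing [k] before the PST suffix would wrongly predict alternation here too.
Therefore /k/ is basic and [tʃ] is derived by palatalization before a front vowel (/k/ and /s/ become palato-alveolar [tʃ] and [ʃ] before a front vowel).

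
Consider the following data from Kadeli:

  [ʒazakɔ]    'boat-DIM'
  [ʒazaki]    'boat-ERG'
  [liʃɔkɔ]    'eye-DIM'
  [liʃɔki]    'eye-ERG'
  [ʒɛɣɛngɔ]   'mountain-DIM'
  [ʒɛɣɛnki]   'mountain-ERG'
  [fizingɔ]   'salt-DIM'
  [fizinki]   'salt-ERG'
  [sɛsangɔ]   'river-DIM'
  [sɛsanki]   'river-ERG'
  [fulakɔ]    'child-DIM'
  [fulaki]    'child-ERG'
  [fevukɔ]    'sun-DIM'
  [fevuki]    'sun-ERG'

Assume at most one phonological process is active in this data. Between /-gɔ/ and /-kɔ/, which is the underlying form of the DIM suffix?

The DIM morpheme has two allomorphs, [-gɔ] and [-kɔ].
The ERG suffix, which begins with [k], is invariant after every stem; so [k] is not altered by any rule here.
So the underlying form is /-gɔ/, and voiced stops become voiceless after a vowel.

/-gɔ/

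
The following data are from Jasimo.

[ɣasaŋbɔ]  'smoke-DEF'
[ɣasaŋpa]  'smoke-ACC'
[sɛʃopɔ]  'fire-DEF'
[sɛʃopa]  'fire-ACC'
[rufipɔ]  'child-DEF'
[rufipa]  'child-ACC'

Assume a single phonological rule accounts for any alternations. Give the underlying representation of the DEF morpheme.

/-bɔ/

The DEF suffix surfaces as [-bɔ] and [-pɔ], depending on the final segment of the stem.
The ACC suffix, which begins with [p], is invariant after every stem; so [p] is not altered by any rule here.
The DEF suffix is therefore /-bɔ/ underlyingly, with post-vocalic devoicing: voiced stops become voiceless after a vowel.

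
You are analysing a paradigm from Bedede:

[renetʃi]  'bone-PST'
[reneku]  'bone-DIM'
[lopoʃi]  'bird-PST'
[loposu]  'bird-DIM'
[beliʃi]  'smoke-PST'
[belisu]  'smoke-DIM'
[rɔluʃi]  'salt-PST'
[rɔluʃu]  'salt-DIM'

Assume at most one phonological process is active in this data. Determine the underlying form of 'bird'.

/lopos/

The root 'bird' surfaces as [lopoʃi] and [loposu], with a stem-final [ʃ] ~ [s] alternation.
Compare 'salt', with invariant [ʃ] in [rɔluʃi] and [rɔluʃu]: an analysis with underlying /ʃ/ and a rule producing [s] before the DIM suffix would wrongly predict alternation here too.
So /s/ is underlying, and a rule of palatalization before a front vowel — /k/ and /s/ become palato-alveolar [tʃ] and [ʃ] before a front vowel — gives [ʃ].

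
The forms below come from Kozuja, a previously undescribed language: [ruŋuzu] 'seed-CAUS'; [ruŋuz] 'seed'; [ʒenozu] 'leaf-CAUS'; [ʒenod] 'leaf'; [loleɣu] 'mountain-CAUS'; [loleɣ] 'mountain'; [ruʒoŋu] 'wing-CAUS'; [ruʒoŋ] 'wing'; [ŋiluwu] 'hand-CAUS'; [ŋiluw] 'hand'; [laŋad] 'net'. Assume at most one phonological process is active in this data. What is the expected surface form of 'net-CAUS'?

'leaf' shows [z] ~ [d] at the end of the stem ([ʒenozu] vs [ʒenod]).
Compare 'seed', with invariant [z] in [ruŋuzu] and [ruŋuz]: an analysis with underlying /z/ and a rule producing [d] in isolation would wrongly predict alternation here too.
Therefore /d/ is basic and [z] is derived by intervocalic spirantization (voiced stops become fricatives between vowels).
The one attested form of 'net', [laŋad], shows underlying /laŋad/. Applying the same rule between vowels gives [laŋazu].

[laŋazu]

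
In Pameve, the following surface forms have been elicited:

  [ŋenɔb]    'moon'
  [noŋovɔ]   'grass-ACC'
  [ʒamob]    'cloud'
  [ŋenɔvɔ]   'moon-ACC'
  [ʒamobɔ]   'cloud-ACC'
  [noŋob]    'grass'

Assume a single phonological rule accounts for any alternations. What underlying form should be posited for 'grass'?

/noŋov/

The stem for 'grass' ends in [b] in [noŋob] but [v] in [noŋovɔ].
If /b/ were underlying and a rule turned it into [v] before the ACC suffix, 'cloud' would also alternate; but it has [b] in both [ʒamob] and [ʒamobɔ].
So /v/ is underlying, and a rule of word-final hardening — voiced fricatives become stops word-finally — gives [b].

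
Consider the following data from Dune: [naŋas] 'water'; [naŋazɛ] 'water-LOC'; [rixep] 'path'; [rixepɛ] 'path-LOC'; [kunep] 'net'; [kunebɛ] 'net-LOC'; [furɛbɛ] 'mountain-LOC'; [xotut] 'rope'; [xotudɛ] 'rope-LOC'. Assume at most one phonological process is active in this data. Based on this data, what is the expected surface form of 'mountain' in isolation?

The stem for 'net' ends in [p] in [kunep] but [b] in [kunebɛ].
The stem 'path' ([rixep], [rixepɛ]) shows [p] unchanged in both environments, so [p] cannot be basic with [b] derived before the LOC suffix.
Therefore /b/ is basic and [p] is derived by word-final obstruent devoicing (voiced obstruents become voiceless word-finally).
The one attested form of 'mountain', [furɛbɛ], shows underlying /furɛb/. Applying the same rule word-finally gives [furɛp].

[furɛp]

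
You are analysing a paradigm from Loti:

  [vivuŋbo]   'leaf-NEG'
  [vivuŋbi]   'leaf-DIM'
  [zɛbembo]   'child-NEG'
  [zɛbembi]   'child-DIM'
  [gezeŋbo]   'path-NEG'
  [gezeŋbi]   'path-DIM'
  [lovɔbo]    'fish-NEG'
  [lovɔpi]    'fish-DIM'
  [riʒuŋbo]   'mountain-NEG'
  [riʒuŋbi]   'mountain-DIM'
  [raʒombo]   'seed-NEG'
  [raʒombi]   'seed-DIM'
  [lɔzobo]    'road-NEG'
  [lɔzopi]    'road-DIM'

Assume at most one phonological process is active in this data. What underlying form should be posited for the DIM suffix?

/-pi/

The DIM morpheme has two allomorphs, [-bi] and [-pi].
The NEG suffix, which begins with [b], is invariant after every stem; so [b] is not altered by any rule here.
The DIM suffix is therefore /-pi/ underlyingly, with post-nasal voicing: voiceless stops become voiced after a nasal.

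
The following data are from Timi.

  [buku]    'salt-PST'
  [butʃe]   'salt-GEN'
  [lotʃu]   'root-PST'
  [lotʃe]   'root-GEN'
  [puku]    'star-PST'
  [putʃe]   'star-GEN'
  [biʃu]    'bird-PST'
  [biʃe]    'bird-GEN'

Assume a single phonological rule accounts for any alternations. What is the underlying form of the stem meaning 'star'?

/puk/

The root 'star' surfaces as [puku] and [putʃe], with a stem-final [k] ~ [tʃ] alternation.
Compare 'root', with invariant [tʃ] in [lotʃu] and [lotʃe]: an analysis with underlying /tʃ/ and a rule producing [k] before the PST suffix would wrongly predict alternation here too.
So /k/ is underlying, and a rule of palatalization before a front vowel — /k/ becomes palato-alveolar [tʃ] before a front vowel — gives [tʃ].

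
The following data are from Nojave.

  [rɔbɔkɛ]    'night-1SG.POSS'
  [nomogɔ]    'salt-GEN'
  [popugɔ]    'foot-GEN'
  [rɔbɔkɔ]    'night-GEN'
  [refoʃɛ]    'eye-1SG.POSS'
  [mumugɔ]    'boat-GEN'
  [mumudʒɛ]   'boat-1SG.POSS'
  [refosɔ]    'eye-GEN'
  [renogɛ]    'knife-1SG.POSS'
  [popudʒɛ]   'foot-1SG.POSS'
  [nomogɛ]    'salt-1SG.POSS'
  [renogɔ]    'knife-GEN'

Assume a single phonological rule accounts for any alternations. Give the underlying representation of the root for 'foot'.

The root 'foot' surfaces as [popugɔ] and [popudʒɛ], with a stem-final [g] ~ [dʒ] alternation.
Compare 'salt', with invariant [g] in [nomogɔ] and [nomogɛ]: an analysis with underlying /g/ and a rule producing [dʒ] before the 1SG.POSS suffix would wrongly predict alternation here too.
So /dʒ/ is underlying, and a rule of depalatalization — palato-alveolar /dʒ/ and /ʃ/ become [g] and [s] when no front vowel follows — gives [g].

/popudʒ/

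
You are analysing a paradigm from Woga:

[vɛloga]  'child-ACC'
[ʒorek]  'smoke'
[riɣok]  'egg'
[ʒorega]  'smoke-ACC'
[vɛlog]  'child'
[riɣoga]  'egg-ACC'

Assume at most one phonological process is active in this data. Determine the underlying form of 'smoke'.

/ʒorek/

The root 'smoke' surfaces as [ʒorek] and [ʒorega], with a stem-final [k] ~ [g] alternation.
The stem 'child' ([vɛlog], [vɛloga]) shows [g] unchanged in both environments, so [g] cannot be basic with [k] derived in isolation.
Therefore /k/ is basic and [g] is derived by intervocalic voicing (voiceless stops become voiced between vowels).
So 'smoke' = /ʒorek/.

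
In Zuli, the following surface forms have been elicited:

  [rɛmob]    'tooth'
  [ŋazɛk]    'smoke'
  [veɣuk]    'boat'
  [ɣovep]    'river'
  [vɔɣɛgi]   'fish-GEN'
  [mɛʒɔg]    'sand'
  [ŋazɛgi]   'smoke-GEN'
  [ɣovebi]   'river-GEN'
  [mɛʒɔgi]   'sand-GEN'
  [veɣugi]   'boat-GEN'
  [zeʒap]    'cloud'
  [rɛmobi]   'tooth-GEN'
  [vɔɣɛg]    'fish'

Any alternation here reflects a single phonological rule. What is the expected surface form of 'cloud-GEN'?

The stem for 'river' ends in [b] in [ɣovebi] but [p] in [ɣovep].
If /b/ were underlying and a rule turned it into [p] in isolation, 'tooth' would also alternate; but it has [b] in both [rɛmobi] and [rɛmob].
The underlying segment must be /p/; voiceless stops become voiced between vowels, yielding [b] there.
The one attested form of 'cloud', [zeʒap], shows underlying /zeʒap/. Applying the same rule between vowels gives [zeʒabi].

[zeʒabi]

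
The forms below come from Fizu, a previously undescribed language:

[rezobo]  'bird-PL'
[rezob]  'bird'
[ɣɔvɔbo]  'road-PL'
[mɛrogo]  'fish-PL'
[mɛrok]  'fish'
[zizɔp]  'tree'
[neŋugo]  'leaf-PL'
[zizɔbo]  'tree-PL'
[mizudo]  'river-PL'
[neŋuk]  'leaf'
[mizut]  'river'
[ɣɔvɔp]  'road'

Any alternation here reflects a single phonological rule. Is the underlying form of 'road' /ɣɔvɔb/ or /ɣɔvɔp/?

/ɣɔvɔp/

In [ɣɔvɔbo] and [ɣɔvɔp] the final segment of 'road' alternates: [b] ~ [p].
If /b/ were underlying and a rule turned it into [p] in isolation, 'bird' would also alternate; but it has [b] in both [rezobo] and [rezob].
The alternation reflects intervocalic voicing: voiceless stops become voiced between vowels. /p/ is underlying.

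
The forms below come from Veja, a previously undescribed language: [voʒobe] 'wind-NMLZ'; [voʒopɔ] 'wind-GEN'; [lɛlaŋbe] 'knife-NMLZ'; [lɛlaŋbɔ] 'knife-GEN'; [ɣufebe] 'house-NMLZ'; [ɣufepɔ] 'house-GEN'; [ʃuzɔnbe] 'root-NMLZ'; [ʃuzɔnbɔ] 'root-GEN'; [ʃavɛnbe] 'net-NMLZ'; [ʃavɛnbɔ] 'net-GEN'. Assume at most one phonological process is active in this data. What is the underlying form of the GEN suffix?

/-pɔ/

The GEN morpheme has two allomorphs, [-bɔ] and [-pɔ].
By contrast the NMLZ suffix keeps its initial [b] throughout — that segment must be underlying.
So the underlying form is /-pɔ/, and voiceless stops become voiced after a nasal.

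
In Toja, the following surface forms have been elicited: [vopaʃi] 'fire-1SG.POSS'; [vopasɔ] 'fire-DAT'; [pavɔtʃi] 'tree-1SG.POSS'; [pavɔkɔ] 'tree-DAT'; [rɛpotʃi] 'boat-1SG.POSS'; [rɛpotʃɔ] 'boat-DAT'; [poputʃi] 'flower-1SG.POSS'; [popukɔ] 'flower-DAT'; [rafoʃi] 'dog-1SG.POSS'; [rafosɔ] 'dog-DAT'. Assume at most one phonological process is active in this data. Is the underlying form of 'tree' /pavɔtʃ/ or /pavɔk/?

/pavɔk/

In [pavɔtʃi] and [pavɔkɔ] the final segment of 'tree' alternates: [tʃ] ~ [k].
But 'boat' keeps [tʃ] in both environments ([rɛpotʃi], [rɛpotʃɔ]), so there is no rule changing /tʃ/ to [k] before the DAT suffix.
The alternation reflects palatalization before a front vowel: /k/ and /s/ become palato-alveolar [tʃ] and [ʃ] before a front vowel. /k/ is underlying.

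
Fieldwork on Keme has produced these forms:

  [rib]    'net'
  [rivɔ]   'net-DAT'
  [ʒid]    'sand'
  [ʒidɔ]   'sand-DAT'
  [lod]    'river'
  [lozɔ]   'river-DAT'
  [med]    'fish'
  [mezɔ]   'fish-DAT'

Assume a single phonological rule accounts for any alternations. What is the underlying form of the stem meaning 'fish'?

In [med] and [mezɔ] the final segment of 'fish' alternates: [d] ~ [z].
The stem 'sand' ([ʒid], [ʒidɔ]) shows [d] unchanged in both environments, so [d] cannot be basic with [z] derived before the DAT suffix.
So /z/ is underlying, and a rule of word-final hardening — voiced fricatives become stops word-finally — gives [d].

/mez/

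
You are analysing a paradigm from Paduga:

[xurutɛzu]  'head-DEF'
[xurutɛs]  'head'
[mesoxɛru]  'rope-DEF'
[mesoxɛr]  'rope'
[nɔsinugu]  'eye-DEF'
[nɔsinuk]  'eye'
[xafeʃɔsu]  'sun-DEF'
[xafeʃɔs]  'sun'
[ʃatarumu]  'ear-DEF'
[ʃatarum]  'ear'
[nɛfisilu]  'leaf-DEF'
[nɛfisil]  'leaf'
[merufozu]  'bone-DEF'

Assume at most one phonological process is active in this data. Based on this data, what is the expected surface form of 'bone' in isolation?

'head' shows [z] ~ [s] at the end of the stem ([xurutɛzu] vs [xurutɛs]).
If /s/ were underlying and a rule turned it into [z] before the DEF suffix, 'sun' would also alternate; but it has [s] in both [xafeʃɔsu] and [xafeʃɔs].
Therefore /z/ is basic and [s] is derived by word-final obstruent devoicing (voiced obstruents become voiceless word-finally).
From [merufozu] the stem 'bone' is /merufoz/; word-finally this yields [merufos].

[merufos]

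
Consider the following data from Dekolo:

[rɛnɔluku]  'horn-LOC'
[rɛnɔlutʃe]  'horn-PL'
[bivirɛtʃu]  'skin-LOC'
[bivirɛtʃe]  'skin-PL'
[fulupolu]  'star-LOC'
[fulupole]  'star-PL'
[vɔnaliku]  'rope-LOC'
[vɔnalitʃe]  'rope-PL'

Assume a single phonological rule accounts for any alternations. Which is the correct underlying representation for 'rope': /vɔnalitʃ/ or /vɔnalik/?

/vɔnalik/

'rope' shows [k] ~ [tʃ] at the end of the stem ([vɔnaliku] vs [vɔnalitʃe]).
If /tʃ/ were underlying and a rule turned it into [k] before the LOC suffix, 'skin' would also alternate; but it has [tʃ] in both [bivirɛtʃu] and [bivirɛtʃe].
The underlying segment must be /k/; /k/ becomes palato-alveolar [tʃ] before a front vowel, yielding [tʃ] there.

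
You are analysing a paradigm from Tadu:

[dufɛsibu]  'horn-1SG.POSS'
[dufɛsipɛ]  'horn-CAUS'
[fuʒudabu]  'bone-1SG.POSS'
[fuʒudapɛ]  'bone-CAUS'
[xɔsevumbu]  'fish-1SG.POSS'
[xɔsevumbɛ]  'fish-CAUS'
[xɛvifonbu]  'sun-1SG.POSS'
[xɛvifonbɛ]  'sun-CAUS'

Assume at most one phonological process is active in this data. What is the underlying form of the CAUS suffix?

The CAUS suffix surfaces as [-bɛ] and [-pɛ], depending on the final segment of the stem.
The 1SG.POSS suffix, which begins with [b], is invariant after every stem; so [b] is not altered by any rule here.
The CAUS suffix is therefore /-pɛ/ underlyingly, with post-nasal voicing: voiceless stops become voiced after a nasal.

/-pɛ/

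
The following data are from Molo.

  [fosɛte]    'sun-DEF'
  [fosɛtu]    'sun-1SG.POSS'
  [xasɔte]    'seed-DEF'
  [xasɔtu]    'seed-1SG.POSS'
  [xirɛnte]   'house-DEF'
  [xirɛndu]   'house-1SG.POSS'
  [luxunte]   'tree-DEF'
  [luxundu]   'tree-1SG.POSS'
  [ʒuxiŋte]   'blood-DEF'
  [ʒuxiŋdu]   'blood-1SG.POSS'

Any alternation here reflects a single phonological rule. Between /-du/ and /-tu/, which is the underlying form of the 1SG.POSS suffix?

/-du/

The 1SG.POSS suffix surfaces as [-du] and [-tu], depending on the final segment of the stem.
By contrast the DEF suffix keeps its initial [t] throughout — that segment must be underlying.
So the underlying form is /-du/, and voiced stops become voiceless after a vowel.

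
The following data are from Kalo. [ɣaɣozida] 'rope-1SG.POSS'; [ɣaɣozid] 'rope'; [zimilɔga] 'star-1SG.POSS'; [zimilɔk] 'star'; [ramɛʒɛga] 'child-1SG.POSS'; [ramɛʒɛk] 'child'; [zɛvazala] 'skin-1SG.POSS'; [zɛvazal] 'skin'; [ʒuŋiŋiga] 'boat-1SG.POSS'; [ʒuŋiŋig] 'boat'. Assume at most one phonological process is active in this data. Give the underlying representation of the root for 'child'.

The root 'child' surfaces as [ramɛʒɛga] and [ramɛʒɛk], with a stem-final [g] ~ [k] alternation.
If /g/ were underlying and a rule turned it into [k] in isolation, 'boat' would also alternate; but it has [g] in both [ʒuŋiŋiga] and [ʒuŋiŋig].
The underlying segment must be /k/; voiceless stops become voiced between vowels, yielding [g] there.

/ramɛʒɛk/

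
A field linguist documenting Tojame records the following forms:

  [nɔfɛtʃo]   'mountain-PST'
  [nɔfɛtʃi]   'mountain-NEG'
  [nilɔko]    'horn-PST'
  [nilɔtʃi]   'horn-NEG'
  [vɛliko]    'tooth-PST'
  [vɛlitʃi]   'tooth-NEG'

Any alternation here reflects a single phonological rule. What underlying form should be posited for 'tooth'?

The stem for 'tooth' ends in [k] in [vɛliko] but [tʃ] in [vɛlitʃi].
If /tʃ/ were underlying and a rule turned it into [k] before the PST suffix, 'mountain' would also alternate; but it has [tʃ] in both [nɔfɛtʃo] and [nɔfɛtʃi].
The underlying segment must be /k/; /k/ becomes palato-alveolar [tʃ] before a front vowel, yielding [tʃ] there.

/vɛlik/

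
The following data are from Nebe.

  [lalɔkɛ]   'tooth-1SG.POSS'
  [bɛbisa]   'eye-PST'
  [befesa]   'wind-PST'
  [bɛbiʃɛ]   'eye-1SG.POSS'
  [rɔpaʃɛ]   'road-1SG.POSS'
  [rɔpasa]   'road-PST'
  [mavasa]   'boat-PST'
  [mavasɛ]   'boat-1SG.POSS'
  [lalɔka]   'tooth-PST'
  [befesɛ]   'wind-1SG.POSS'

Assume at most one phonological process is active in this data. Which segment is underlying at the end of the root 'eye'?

In [bɛbiʃɛ] and [bɛbisa] the final segment of 'eye' alternates: [ʃ] ~ [s].
But 'wind' keeps [s] in both environments ([befesɛ], [befesa]), so there is no rule changing /s/ to [ʃ] before the 1SG.POSS suffix.
The underlying segment must be /ʃ/; palato-alveolar /ʃ/ becomes [s] when no front vowel follows, yielding [s] there.

/ʃ/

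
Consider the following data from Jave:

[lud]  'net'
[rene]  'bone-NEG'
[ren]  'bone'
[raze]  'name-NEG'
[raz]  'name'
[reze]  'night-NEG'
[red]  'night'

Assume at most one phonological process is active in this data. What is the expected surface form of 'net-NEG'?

[luze]

The root 'night' surfaces as [reze] and [red], with a stem-final [z] ~ [d] alternation.
But 'name' keeps [z] in both environments ([raze], [raz]), so there is no rule changing /z/ to [d] in isolation.
So /d/ is underlying, and a rule of intervocalic spirantization — voiced stops become fricatives between vowels — gives [z].
The one attested form of 'net', [lud], shows underlying /lud/. Applying the same rule between vowels gives [luze].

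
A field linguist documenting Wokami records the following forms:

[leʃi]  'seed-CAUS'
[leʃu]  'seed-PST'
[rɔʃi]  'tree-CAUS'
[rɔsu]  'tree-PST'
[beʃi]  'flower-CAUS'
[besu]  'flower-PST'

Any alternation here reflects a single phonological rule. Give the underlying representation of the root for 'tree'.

The stem for 'tree' ends in [ʃ] in [rɔʃi] but [s] in [rɔsu].
If /ʃ/ were underlying and a rule turned it into [s] before the PST suffix, 'seed' would also alternate; but it has [ʃ] in both [leʃi] and [leʃu].
The underlying segment must be /s/; /s/ becomes palato-alveolar [ʃ] before a front vowel, yielding [ʃ] there.
Hence 'tree' is /rɔs/ underlyingly.

/rɔs/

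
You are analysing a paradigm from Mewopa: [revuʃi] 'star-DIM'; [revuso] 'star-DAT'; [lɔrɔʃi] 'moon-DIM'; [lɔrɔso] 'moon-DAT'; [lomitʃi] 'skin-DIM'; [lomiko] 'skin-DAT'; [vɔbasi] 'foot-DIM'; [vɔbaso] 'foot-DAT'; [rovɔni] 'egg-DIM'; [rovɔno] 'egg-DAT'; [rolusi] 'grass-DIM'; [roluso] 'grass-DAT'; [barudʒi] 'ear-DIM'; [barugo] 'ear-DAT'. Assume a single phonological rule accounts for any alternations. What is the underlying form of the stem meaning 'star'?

/revuʃ/

The root 'star' surfaces as [revuʃi] and [revuso], with a stem-final [ʃ] ~ [s] alternation.
The stem 'foot' ([vɔbasi], [vɔbaso]) shows [s] unchanged in both environments, so [s] cannot be basic with [ʃ] derived before the DIM suffix.
The alternation reflects depalatalization: palato-alveolar /tʃ/, /dʒ/ and /ʃ/ become [k], [g] and [s] when no front vowel follows. /ʃ/ is underlying.
Hence 'star' is /revuʃ/ underlyingly.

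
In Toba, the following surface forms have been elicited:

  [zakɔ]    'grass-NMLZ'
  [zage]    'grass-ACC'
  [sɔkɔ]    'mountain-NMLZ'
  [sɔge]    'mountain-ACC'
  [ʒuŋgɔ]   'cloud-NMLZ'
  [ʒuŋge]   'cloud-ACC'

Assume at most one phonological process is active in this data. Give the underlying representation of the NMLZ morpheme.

The NMLZ morpheme has two allomorphs, [-gɔ] and [-kɔ].
By contrast the ACC suffix keeps its initial [g] throughout — that segment must be underlying.
So the underlying form is /-kɔ/, and voiceless stops become voiced after a nasal.

/-kɔ/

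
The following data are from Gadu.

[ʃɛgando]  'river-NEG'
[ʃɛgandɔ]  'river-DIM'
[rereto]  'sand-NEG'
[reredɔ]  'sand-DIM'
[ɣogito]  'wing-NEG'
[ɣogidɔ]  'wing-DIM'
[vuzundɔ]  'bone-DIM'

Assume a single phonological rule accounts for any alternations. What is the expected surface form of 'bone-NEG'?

[vuzundo]

The NEG suffix surfaces as [-do] and [-to], depending on the final segment of the stem.
By contrast the DIM suffix keeps its initial [d] throughout — that segment must be underlying.
So the underlying form is /-to/, and voiceless stops become voiced after a nasal.
After 'bone', which ends in a nasal, the suffix surfaces as [-do], giving [vuzundo].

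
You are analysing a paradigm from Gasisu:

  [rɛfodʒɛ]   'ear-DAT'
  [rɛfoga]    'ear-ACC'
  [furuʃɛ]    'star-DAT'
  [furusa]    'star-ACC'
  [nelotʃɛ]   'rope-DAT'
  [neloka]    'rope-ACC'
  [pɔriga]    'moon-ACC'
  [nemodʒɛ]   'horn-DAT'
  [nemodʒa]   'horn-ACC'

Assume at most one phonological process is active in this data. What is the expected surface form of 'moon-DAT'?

[pɔridʒɛ]

In [rɛfodʒɛ] and [rɛfoga] the final segment of 'ear' alternates: [dʒ] ~ [g].
The stem 'horn' ([nemodʒɛ], [nemodʒa]) shows [dʒ] unchanged in both environments, so [dʒ] cannot be basic with [g] derived before the ACC suffix.
So /g/ is underlying, and a rule of palatalization before a front vowel — /k/, /g/ and /s/ become palato-alveolar [tʃ], [dʒ] and [ʃ] before a front vowel — gives [dʒ].
From [pɔriga] the stem 'moon' is /pɔrig/; before a front vowel this yields [pɔridʒɛ].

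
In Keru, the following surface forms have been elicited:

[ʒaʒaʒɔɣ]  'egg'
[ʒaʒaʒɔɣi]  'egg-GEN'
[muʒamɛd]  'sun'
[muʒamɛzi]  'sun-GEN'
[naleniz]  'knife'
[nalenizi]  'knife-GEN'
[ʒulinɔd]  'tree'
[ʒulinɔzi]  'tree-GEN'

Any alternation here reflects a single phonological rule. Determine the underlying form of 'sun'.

/muʒamɛd/

The stem for 'sun' ends in [d] in [muʒamɛd] but [z] in [muʒamɛzi].
But 'knife' keeps [z] in both environments ([naleniz], [nalenizi]), so there is no rule changing /z/ to [d] in isolation.
The alternation reflects intervocalic spirantization: voiced stops become fricatives between vowels. /d/ is underlying.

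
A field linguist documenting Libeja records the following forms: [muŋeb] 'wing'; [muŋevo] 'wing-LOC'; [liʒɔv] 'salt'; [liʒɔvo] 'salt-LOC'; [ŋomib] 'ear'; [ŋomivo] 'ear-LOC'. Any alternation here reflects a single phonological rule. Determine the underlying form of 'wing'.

/muŋeb/

The stem for 'wing' ends in [b] in [muŋeb] but [v] in [muŋevo].
The stem 'salt' ([liʒɔv], [liʒɔvo]) shows [v] unchanged in both environments, so [v] cannot be basic with [b] derived in isolation.
The alternation reflects intervocalic spirantization: voiced stops become fricatives between vowels. /b/ is underlying.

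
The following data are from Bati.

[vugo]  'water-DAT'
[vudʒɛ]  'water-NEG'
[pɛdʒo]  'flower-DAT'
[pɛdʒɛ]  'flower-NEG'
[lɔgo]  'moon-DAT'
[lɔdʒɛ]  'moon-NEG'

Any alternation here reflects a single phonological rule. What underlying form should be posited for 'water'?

The stem for 'water' ends in [g] in [vugo] but [dʒ] in [vudʒɛ].
If /dʒ/ were underlying and a rule turned it into [g] before the DAT suffix, 'flower' would also alternate; but it has [dʒ] in both [pɛdʒo] and [pɛdʒɛ].
The alternation reflects palatalization before a front vowel: /g/ becomes palato-alveolar [dʒ] before a front vowel. /g/ is underlying.

/vug/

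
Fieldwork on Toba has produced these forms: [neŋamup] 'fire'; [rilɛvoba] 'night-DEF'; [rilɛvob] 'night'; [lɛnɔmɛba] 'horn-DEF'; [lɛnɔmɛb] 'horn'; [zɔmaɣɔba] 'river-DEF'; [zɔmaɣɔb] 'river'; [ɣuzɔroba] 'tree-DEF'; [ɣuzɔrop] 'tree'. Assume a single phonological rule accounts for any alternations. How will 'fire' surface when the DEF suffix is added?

The stem for 'tree' ends in [b] in [ɣuzɔroba] but [p] in [ɣuzɔrop].
Compare 'horn', with invariant [b] in [lɛnɔmɛba] and [lɛnɔmɛb]: an analysis with underlying /b/ and a rule producing [p] in isolation would wrongly predict alternation here too.
The underlying segment must be /p/; voiceless stops become voiced between vowels, yielding [b] there.
From [neŋamup] the stem 'fire' is /neŋamup/; between vowels this yields [neŋamuba].

[neŋamuba]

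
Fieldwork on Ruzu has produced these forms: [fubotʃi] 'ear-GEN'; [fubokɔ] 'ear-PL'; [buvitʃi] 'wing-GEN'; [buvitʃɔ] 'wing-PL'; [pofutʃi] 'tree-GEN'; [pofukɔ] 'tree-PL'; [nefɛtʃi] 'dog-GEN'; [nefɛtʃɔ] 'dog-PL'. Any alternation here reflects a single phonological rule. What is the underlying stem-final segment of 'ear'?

In [fubotʃi] and [fubokɔ] the final segment of 'ear' alternates: [tʃ] ~ [k].
The stem 'dog' ([nefɛtʃi], [nefɛtʃɔ]) shows [tʃ] unchanged in both environments, so [tʃ] cannot be basic with [k] derived before the PL suffix.
The alternation reflects palatalization before a front vowel: /k/ becomes palato-alveolar [tʃ] before a front vowel. /k/ is underlying.

/k/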